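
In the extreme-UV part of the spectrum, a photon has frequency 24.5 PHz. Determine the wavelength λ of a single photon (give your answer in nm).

Take c = 2.99792458 × 10^8 m/s.
In SI units: f = 24.5 PHz = 2.45 × 10^16 Hz.
For a photon λ = c/f, so λ = 1.224 × 10^-8 m.
Converting to nm: λ = 12.24 nm ≈ 12.2 nm.

12.2 nm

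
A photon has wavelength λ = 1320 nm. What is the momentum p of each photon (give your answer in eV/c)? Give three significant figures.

0.939 eV/c

(h = 6.62607015e-34 J·s, c = 2.99792458e8 m/s, 1 eV = 1.602176634e-19 J.)
In SI units: λ = 1320 nm = 1.32e-6 m.
The photon relation is p = h/λ, giving p = 5.020e-28 kg·m/s.
Converting to eV/c: p = 0.9393 eV/c ≈ 0.939 eV/c.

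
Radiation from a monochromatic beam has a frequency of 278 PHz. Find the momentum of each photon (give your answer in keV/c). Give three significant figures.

1.15 keV/c

Use h = 6.62607015e-34 J·s, c = 2.99792458e8 m/s, 1 eV = 1.602176634e-19 J.
Convert to SI: f = 278 PHz = 2.78e17 Hz.
Apply p = hf/c: p = 6.144e-25 kg·m/s.
Converting to keV/c: p = 1.150 keV/c ≈ 1.15 keV/c.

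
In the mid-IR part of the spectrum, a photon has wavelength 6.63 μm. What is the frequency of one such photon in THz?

45.2 THz

Use c = 2.99792458 × 10^8 m/s.
Convert to SI: λ = 6.63 μm = 6.63 × 10^-6 m.
Apply f = c/λ: f = 4.522 × 10^13 Hz.
Converting to THz: f = 45.22 THz ≈ 45.2 THz.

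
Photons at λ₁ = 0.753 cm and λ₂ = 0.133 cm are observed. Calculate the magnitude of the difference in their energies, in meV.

Using E = hc/λ: E₁ = 2.638e-23 J, E₂ = 1.494e-22 J.
|ΔE| = |2.638e-23 − 1.494e-22| = 1.23e-22 J = 0.768 meV.

0.768 meV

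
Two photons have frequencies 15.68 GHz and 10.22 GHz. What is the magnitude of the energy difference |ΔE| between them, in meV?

0.0226 meV

Using E = hf: E₁ = 1.0390e-23 J, E₂ = 6.7718e-24 J.
|ΔE| = |1.0390e-23 − 6.7718e-24| = 3.62e-24 J = 0.0226 meV.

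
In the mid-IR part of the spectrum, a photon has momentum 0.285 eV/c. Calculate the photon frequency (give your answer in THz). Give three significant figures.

68.9 THz

Take h = 6.62607015 × 10^-34 J·s, c = 2.99792458 × 10^8 m/s, 1 eV = 1.602176634 × 10^-19 J.
First convert: p = 0.285 eV/c = 1.5231 × 10^-28 kg·m/s.
For a photon f = pc/h, so f = 6.891 × 10^13 Hz.
Converting to THz: f = 68.91 THz ≈ 68.9 THz.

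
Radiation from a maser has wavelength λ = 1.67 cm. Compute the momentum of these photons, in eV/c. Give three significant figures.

(h = 6.62607015e-34 J·s, c = 2.99792458e8 m/s, 1 eV = 1.602176634e-19 J.)
Convert to SI: λ = 1.67 cm = 0.0167 m.
Apply p = h/λ: p = 3.968e-32 kg·m/s.
Converting to eV/c: p = 7.424e-5 eV/c ≈ 7.42e-5 eV/c.

7.42e-5 eV/c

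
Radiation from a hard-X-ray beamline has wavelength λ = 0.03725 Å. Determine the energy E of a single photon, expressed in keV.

(h = 6.62607015 × 10^-34 J·s, c = 2.99792458 × 10^8 m/s, 1 eV = 1.602176634 × 10^-19 J.)
First convert: λ = 0.03725 Å = 3.725 × 10^-12 m.
The photon relation is E = hc/λ, giving E = 5.333 × 10^-14 J.
Converting to keV: E = 332.8 keV ≈ 333 keV.

333 keV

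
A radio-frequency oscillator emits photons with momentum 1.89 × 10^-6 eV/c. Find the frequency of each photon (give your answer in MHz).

First convert: p = 1.89 × 10^-6 eV/c = 1.0101 × 10^-33 kg·m/s.
The photon relation is f = pc/h, giving f = 4.570 × 10^8 Hz.
Converting to MHz: f = 457.0 MHz ≈ 457 MHz.

457 MHz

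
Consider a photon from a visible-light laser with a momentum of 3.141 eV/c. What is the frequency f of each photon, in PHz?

Take h = 6.62607015e-34 J·s, c = 2.99792458e8 m/s, 1 eV = 1.602176634e-19 J.
In SI units: p = 3.141 eV/c = 1.6786e-27 kg·m/s.
For a photon f = pc/h, so f = 7.595e14 Hz.
Converting to PHz: f = 0.7595 PHz ≈ 0.759 PHz.

0.759 PHz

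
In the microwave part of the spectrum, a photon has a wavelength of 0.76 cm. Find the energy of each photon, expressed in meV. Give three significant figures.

In SI units: λ = 0.76 cm = 0.0076 m.
For a photon E = hc/λ, so E = 2.614 × 10^-23 J.
Converting to meV: E = 0.1631 meV ≈ 0.163 meV.

0.163 meV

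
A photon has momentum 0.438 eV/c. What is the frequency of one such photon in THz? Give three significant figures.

106 THz

Convert to SI: p = 0.438 eV/c = 2.3408 × 10^-28 kg·m/s.
Since f = pc/h for a photon, f = 1.059 × 10^14 Hz.
Converting to THz: f = 105.9 THz ≈ 106 THz.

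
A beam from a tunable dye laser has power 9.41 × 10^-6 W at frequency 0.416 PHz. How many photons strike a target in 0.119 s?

4.06 × 10^12 photons

Total energy: E_total = P·t = 9.41 × 10^-6 × 0.119 = 1.120 × 10^-6 J.
Per-photon energy: E = 2.756 × 10^-19 J.
N = E_total / E_photon = 4.06 × 10^12.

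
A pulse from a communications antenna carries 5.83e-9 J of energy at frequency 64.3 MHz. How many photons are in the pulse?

1.37e17 photons

Per-photon energy: E = 4.261e-26 J (from frequency = 64.3 MHz).
N = E_total / E_photon = 5.83e-9 J / 4.261e-26 J = 1.37e17.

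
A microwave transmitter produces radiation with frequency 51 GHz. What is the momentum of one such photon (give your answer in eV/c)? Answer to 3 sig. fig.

2.11e-4 eV/c

In SI units: f = 51 GHz = 5.1e10 Hz.
The photon relation is p = hf/c, giving p = 1.127e-31 kg·m/s.
Converting to eV/c: p = 2.109e-4 eV/c ≈ 2.11e-4 eV/c.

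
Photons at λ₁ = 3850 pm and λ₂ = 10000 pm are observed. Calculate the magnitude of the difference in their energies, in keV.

Using E = hc/λ: E₁ = 5.160 × 10^-17 J, E₂ = 1.986 × 10^-17 J.
|ΔE| = |5.160 × 10^-17 − 1.986 × 10^-17| = 3.17 × 10^-17 J = 0.198 keV.

0.198 keV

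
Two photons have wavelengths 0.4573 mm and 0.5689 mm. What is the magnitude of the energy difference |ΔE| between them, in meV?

Using E = hc/λ: E₁ = 4.3439e-22 J, E₂ = 3.4917e-22 J.
|ΔE| = |4.3439e-22 − 3.4917e-22| = 8.52e-23 J = 0.532 meV.

0.532 meV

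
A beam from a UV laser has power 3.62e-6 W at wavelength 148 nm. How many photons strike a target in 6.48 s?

1.75e13 photons

Total energy: E_total = P·t = 3.62e-6 × 6.48 = 2.346e-5 J.
Per-photon energy: E = 1.342e-18 J.
N = E_total / E_photon = 1.75e13.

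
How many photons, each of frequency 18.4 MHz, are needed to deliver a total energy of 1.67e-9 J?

Per-photon energy: E = 1.219e-26 J (from frequency = 18.4 MHz).
N = E_total / E_photon = 1.67e-9 J / 1.219e-26 J = 1.37e17.

1.37e17 photons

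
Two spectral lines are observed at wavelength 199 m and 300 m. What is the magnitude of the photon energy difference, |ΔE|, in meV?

2.10e-6 meV

Using E = hc/λ: E₁ = 9.982e-28 J, E₂ = 6.621e-28 J.
|ΔE| = |9.982e-28 − 6.621e-28| = 3.36e-28 J = 2.10e-6 meV.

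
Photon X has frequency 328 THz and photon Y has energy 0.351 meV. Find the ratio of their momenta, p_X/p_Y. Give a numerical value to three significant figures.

3860

p_X = 7.250·10^-28 kg·m/s (from frequency = 328 THz, via p = hf/c).
p_Y = 1.876·10^-31 kg·m/s (from energy = 0.351 meV, via p = E/c).
Ratio = 7.250·10^-28 / 1.876·10^-31 = 3860.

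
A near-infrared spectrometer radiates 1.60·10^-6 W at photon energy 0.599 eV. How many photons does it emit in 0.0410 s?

Total energy: E_total = P·t = 1.60·10^-6 × 0.0410 = 6.560·10^-8 J.
Per-photon energy: E = 9.597·10^-20 J.
N = E_total / E_photon = 6.84·10^11.

6.84·10^11 photons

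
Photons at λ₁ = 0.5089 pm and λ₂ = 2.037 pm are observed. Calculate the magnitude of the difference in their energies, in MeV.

1.83 MeV

Using E = hc/λ: E₁ = 3.9034e-13 J, E₂ = 9.7518e-14 J.
|ΔE| = |3.9034e-13 − 9.7518e-14| = 2.93e-13 J = 1.83 MeV.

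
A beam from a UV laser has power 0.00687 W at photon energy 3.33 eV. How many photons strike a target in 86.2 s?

Total energy: E_total = P·t = 0.00687 × 86.2 = 0.5922 J.
Per-photon energy: E = 5.335 × 10^-19 J.
N = E_total / E_photon = 1.11 × 10^18.

1.11 × 10^18 photons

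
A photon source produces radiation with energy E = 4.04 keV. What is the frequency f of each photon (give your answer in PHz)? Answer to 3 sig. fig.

977 PHz

Use h = 6.62607015 × 10^-34 J·s, 1 eV = 1.602176634 × 10^-19 J.
Convert to SI: E = 4.04 keV = 6.4728 × 10^-16 J.
For a photon f = E/h, so f = 9.769 × 10^17 Hz.
Converting to PHz: f = 976.9 PHz ≈ 977 PHz.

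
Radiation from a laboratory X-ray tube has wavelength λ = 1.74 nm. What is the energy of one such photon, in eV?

Use h = 6.62607015e-34 J·s, c = 2.99792458e8 m/s, 1 eV = 1.602176634e-19 J.
In SI units: λ = 1.74 nm = 1.74e-9 m.
Apply E = hc/λ: E = 1.142e-16 J.
Converting to eV: E = 712.6 eV ≈ 713 eV.

713 eV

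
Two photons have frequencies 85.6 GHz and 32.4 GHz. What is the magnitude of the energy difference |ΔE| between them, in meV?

0.220 meV

Using E = hf: E₁ = 5.672e-23 J, E₂ = 2.147e-23 J.
|ΔE| = |5.672e-23 − 2.147e-23| = 3.53e-23 J = 0.220 meV.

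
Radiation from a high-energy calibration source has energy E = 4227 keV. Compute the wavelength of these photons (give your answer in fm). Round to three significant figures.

293 fm

(h = 6.62607015 × 10^-34 J·s, c = 2.99792458 × 10^8 m/s, 1 eV = 1.602176634 × 10^-19 J.)
Convert to SI: E = 4227 keV = 6.7724 × 10^-13 J.
Apply λ = hc/E: λ = 2.933 × 10^-13 m.
Converting to fm: λ = 293.3 fm ≈ 293 fm.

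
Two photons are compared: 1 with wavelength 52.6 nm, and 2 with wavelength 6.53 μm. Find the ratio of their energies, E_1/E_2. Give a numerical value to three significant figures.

124

E_1 = 3.777 × 10^-18 J (from wavelength = 52.6 nm, via E = hc/λ).
E_2 = 3.042 × 10^-20 J (from wavelength = 6.53 μm, via E = hc/λ).
Ratio = 3.777 × 10^-18 / 3.042 × 10^-20 = 124.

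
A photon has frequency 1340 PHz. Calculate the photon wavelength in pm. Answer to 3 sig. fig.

First convert: f = 1340 PHz = 1.34e18 Hz.
For a photon λ = c/f, so λ = 2.237e-10 m.
Converting to pm: λ = 223.7 pm ≈ 224 pm.

224 pm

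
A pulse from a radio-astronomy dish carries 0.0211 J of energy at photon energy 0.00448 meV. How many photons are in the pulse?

Per-photon energy: E = 7.178·10^-25 J (from energy = 0.00448 meV).
N = E_total / E_photon = 0.0211 J / 7.178·10^-25 J = 2.94·10^22.

2.94·10^22 photons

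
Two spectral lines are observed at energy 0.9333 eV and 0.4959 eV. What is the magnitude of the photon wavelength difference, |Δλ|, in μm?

1.17 μm

Using λ = hc/E: λ₁ = 1.3284e-6 m, λ₂ = 2.5002e-6 m.
|Δλ| = |1.3284e-6 − 2.5002e-6| = 1.17e-6 m = 1.17 μm.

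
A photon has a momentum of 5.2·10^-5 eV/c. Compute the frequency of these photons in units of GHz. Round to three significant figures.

Take h = 6.62607015·10^-34 J·s, c = 2.99792458·10^8 m/s, 1 eV = 1.602176634·10^-19 J.
First convert: p = 5.2·10^-5 eV/c = 2.7790·10^-32 kg·m/s.
For a photon f = pc/h, so f = 1.257·10^10 Hz.
Converting to GHz: f = 12.57 GHz ≈ 12.6 GHz.

12.6 GHz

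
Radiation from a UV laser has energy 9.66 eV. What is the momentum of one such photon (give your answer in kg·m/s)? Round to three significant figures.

Take c = 2.99792458 × 10^8 m/s, 1 eV = 1.602176634 × 10^-19 J.
First convert: E = 9.66 eV = 1.5477 × 10^-18 J.
For a photon p = E/c, so p = 5.163 × 10^-27 kg·m/s.
So p ≈ 5.16 × 10^-27 kg·m/s.

5.16 × 10^-27 kg·m/s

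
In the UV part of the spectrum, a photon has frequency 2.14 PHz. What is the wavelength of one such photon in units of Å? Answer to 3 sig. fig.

Use c = 2.99792458·10^8 m/s.
In SI units: f = 2.14 PHz = 2.14·10^15 Hz.
For a photon λ = c/f, so λ = 1.401·10^-7 m.
Converting to Å: λ = 1401 Å ≈ 1400 Å.

1400 Å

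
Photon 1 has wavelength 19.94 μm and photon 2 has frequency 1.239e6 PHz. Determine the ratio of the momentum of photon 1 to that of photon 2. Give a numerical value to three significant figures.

p_1 = 3.323e-29 kg·m/s (from wavelength = 19.94 μm, via p = h/λ).
p_2 = 2.738e-21 kg·m/s (from frequency = 1.239e6 PHz, via p = hf/c).
Ratio = 3.323e-29 / 2.738e-21 = 1.21e-8.

1.21e-8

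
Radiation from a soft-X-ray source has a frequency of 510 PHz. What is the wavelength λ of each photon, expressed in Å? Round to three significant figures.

Convert to SI: f = 510 PHz = 5.1 × 10^17 Hz.
Since λ = c/f for a photon, λ = 5.878 × 10^-10 m.
Converting to Å: λ = 5.878 Å ≈ 5.88 Å.

5.88 Å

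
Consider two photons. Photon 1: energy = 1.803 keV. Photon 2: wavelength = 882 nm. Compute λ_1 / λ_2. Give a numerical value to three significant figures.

λ_1 = 6.877 × 10^-10 m (from energy = 1.803 keV, via λ = hc/E).
λ_2 = 8.820 × 10^-7 m (from wavelength = 882 nm, via λ given directly).
Ratio = 6.877 × 10^-10 / 8.820 × 10^-7 = 7.80 × 10^-4.

7.80 × 10^-4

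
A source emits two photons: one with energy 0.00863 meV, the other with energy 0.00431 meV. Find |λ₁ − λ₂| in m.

0.144 m

Using λ = hc/E: λ₁ = 0.1437 m, λ₂ = 0.2877 m.
|Δλ| = |0.1437 − 0.2877| = 0.144 m.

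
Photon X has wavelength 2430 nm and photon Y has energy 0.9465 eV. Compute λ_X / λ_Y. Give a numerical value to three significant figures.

1.86

λ_X = 2.430 × 10^-6 m (from wavelength = 2430 nm, via λ given directly).
λ_Y = 1.310 × 10^-6 m (from energy = 0.9465 eV, via λ = hc/E).
Ratio = 2.430 × 10^-6 / 1.310 × 10^-6 = 1.86.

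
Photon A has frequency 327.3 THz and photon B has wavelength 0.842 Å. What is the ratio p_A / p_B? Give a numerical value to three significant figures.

p_A = 7.234e-28 kg·m/s (from frequency = 327.3 THz, via p = hf/c).
p_B = 7.869e-24 kg·m/s (from wavelength = 0.842 Å, via p = h/λ).
Ratio = 7.234e-28 / 7.869e-24 = 9.19e-5.

9.19e-5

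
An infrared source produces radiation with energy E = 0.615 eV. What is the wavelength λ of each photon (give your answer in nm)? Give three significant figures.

First convert: E = 0.615 eV = 9.8534 × 10^-20 J.
For a photon λ = hc/E, so λ = 2.016 × 10^-6 m.
Converting to nm: λ = 2016 nm ≈ 2020 nm.

2020 nm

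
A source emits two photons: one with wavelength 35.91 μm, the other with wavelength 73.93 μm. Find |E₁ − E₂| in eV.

0.0178 eV

Using E = hc/λ: E₁ = 5.5317e-21 J, E₂ = 2.6869e-21 J.
|ΔE| = |5.5317e-21 − 2.6869e-21| = 2.84e-21 J = 0.0178 eV.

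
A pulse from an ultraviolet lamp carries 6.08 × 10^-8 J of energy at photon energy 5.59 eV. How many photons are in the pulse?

6.79 × 10^10 photons

Per-photon energy: E = 8.956 × 10^-19 J (from energy = 5.59 eV).
N = E_total / E_photon = 6.08 × 10^-8 J / 8.956 × 10^-19 J = 6.79 × 10^10.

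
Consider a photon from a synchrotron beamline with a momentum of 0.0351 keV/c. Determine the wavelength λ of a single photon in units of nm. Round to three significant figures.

Convert to SI: p = 0.0351 keV/c = 1.8758 × 10^-26 kg·m/s.
For a photon λ = h/p, so λ = 3.532 × 10^-8 m.
Converting to nm: λ = 35.32 nm ≈ 35.3 nm.

35.3 nm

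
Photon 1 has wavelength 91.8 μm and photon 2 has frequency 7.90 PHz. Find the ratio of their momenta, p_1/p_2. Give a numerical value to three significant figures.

p_1 = 7.218 × 10^-30 kg·m/s (from wavelength = 91.8 μm, via p = h/λ).
p_2 = 1.746 × 10^-26 kg·m/s (from frequency = 7.90 PHz, via p = hf/c).
Ratio = 7.218 × 10^-30 / 1.746 × 10^-26 = 4.13 × 10^-4.

4.13 × 10^-4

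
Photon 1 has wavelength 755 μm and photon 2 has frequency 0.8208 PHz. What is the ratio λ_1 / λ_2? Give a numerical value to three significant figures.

λ_1 = 7.550e-4 m (from wavelength = 755 μm, via λ given directly).
λ_2 = 3.652e-7 m (from frequency = 0.8208 PHz, via λ = c/f).
Ratio = 7.550e-4 / 3.652e-7 = 2070.

2070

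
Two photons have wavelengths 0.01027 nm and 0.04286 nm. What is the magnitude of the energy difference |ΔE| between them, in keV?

91.8 keV

Using E = hc/λ: E₁ = 1.9342·10^-14 J, E₂ = 4.6347·10^-15 J.
|ΔE| = |1.9342·10^-14 − 4.6347·10^-15| = 1.47·10^-14 J = 91.8 keV.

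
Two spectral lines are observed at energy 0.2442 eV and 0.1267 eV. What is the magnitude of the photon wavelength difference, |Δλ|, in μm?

4.71 μm

Using λ = hc/E: λ₁ = 5.0772e-6 m, λ₂ = 9.7857e-6 m.
|Δλ| = |5.0772e-6 − 9.7857e-6| = 4.71e-6 m = 4.71 μm.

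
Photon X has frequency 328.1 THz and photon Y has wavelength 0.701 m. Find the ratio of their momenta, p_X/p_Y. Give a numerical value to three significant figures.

7.67e5

p_X = 7.252e-28 kg·m/s (from frequency = 328.1 THz, via p = hf/c).
p_Y = 9.452e-34 kg·m/s (from wavelength = 0.701 m, via p = h/λ).
Ratio = 7.252e-28 / 9.452e-34 = 7.67e5.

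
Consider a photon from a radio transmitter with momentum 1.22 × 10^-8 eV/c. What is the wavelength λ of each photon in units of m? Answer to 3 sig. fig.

102 m

First convert: p = 1.22 × 10^-8 eV/c = 6.5200 × 10^-36 kg·m/s.
For a photon λ = h/p, so λ = 101.6 m.
So λ ≈ 102 m.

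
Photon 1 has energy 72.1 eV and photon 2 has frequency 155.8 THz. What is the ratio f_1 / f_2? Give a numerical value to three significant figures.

112

f_1 = 1.743 × 10^16 Hz (from energy = 72.1 eV, via f = E/h).
f_2 = 1.558 × 10^14 Hz (from frequency = 155.8 THz, via f given directly).
Ratio = 1.743 × 10^16 / 1.558 × 10^14 = 112.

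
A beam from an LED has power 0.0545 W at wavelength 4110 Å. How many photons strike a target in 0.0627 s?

Total energy: E_total = P·t = 0.0545 × 0.0627 = 0.003417 J.
Per-photon energy: E = 4.833e-19 J.
N = E_total / E_photon = 7.07e15.

7.07e15 photons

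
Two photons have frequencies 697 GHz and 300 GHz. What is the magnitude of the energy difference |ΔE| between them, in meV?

Using E = hf: E₁ = 4.618 × 10^-22 J, E₂ = 1.988 × 10^-22 J.
|ΔE| = |4.618 × 10^-22 − 1.988 × 10^-22| = 2.63 × 10^-22 J = 1.64 meV.

1.64 meV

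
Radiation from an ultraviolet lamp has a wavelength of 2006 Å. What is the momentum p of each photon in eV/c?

6.18 eV/c

Convert to SI: λ = 2006 Å = 2.006e-7 m.
Apply p = h/λ: p = 3.303e-27 kg·m/s.
Converting to eV/c: p = 6.181 eV/c ≈ 6.18 eV/c.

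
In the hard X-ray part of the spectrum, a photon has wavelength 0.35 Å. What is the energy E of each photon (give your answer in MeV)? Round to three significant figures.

First convert: λ = 0.35 Å = 3.5e-11 m.
Apply E = hc/λ: E = 5.676e-15 J.
Converting to MeV: E = 0.03542 MeV ≈ 0.0354 MeV.

0.0354 MeV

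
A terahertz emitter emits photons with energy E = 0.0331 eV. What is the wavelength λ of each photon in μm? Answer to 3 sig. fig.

(h = 6.62607015e-34 J·s, c = 2.99792458e8 m/s, 1 eV = 1.602176634e-19 J.)
Convert to SI: E = 0.0331 eV = 5.3032e-21 J.
Since λ = hc/E for a photon, λ = 3.746e-5 m.
Converting to μm: λ = 37.46 μm ≈ 37.5 μm.

37.5 μm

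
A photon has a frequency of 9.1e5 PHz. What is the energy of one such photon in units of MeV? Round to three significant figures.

Use h = 6.62607015e-34 J·s, 1 eV = 1.602176634e-19 J.
First convert: f = 9.1e5 PHz = 9.1e20 Hz.
The photon relation is E = hf, giving E = 6.030e-13 J.
Converting to MeV: E = 3.763 MeV ≈ 3.76 MeV.

3.76 MeV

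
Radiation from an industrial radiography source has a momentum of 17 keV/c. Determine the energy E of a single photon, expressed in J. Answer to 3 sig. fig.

(c = 2.99792458e8 m/s, 1 eV = 1.602176634e-19 J.)
In SI units: p = 17 keV/c = 9.0853e-24 kg·m/s.
The photon relation is E = pc, giving E = 2.724e-15 J.
So E ≈ 2.72e-15 J.

2.72e-15 J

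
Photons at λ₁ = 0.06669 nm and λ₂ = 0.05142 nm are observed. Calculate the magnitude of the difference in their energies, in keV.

Using E = hc/λ: E₁ = 2.9786e-15 J, E₂ = 3.8632e-15 J.
|ΔE| = |2.9786e-15 − 3.8632e-15| = 8.85e-16 J = 5.52 keV.

5.52 keV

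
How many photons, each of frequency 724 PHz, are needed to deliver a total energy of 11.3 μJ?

Per-photon energy: E = 4.797·10^-16 J (from frequency = 724 PHz).
N = E_total / E_photon = 1.13·10^-5 J / 4.797·10^-16 J = 2.36·10^10.

2.36·10^10 photons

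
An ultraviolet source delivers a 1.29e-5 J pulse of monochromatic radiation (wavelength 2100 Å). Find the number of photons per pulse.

Per-photon energy: E = 9.459e-19 J (from wavelength = 2100 Å).
N = E_total / E_photon = 1.29e-5 J / 9.459e-19 J = 1.36e13.

1.36e13 photons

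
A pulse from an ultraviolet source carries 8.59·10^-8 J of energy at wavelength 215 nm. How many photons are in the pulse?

Per-photon energy: E = 9.239·10^-19 J (from wavelength = 215 nm).
N = E_total / E_photon = 8.59·10^-8 J / 9.239·10^-19 J = 9.30·10^10.

9.30·10^10 photons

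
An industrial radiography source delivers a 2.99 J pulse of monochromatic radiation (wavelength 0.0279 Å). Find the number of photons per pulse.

4.20e13 photons

Per-photon energy: E = 7.120e-14 J (from wavelength = 0.0279 Å).
N = E_total / E_photon = 2.99 J / 7.120e-14 J = 4.20e13.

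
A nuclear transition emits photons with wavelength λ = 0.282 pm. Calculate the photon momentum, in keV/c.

4400 keV/c

Take h = 6.62607015 × 10^-34 J·s, c = 2.99792458 × 10^8 m/s, 1 eV = 1.602176634 × 10^-19 J.
First convert: λ = 0.282 pm = 2.82 × 10^-13 m.
Apply p = h/λ: p = 2.350 × 10^-21 kg·m/s.
Converting to keV/c: p = 4397 keV/c ≈ 4400 keV/c.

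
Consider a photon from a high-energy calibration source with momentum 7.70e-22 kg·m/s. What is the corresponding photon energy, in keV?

(c = 2.99792458e8 m/s, 1 eV = 1.602176634e-19 J.)
The photon relation is E = pc, giving E = 2.308e-13 J.
Converting to keV: E = 1441 keV ≈ 1440 keV.

1440 keV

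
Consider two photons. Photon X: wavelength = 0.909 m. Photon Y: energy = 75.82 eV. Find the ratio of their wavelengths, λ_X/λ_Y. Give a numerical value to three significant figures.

5.56·10^7

λ_X = 0.9090 m (from wavelength = 0.909 m, via λ given directly).
λ_Y = 1.635·10^-8 m (from energy = 75.82 eV, via λ = hc/E).
Ratio = 0.9090 / 1.635·10^-8 = 5.56·10^7.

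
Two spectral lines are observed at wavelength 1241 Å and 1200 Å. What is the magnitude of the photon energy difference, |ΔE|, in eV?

Using E = hc/λ: E₁ = 1.6007e-18 J, E₂ = 1.6554e-18 J.
|ΔE| = |1.6007e-18 − 1.6554e-18| = 5.47e-20 J = 0.341 eV.

0.341 eV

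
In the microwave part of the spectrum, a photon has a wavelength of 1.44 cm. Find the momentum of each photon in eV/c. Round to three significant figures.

Take h = 6.62607015 × 10^-34 J·s, c = 2.99792458 × 10^8 m/s, 1 eV = 1.602176634 × 10^-19 J.
First convert: λ = 1.44 cm = 0.0144 m.
The photon relation is p = h/λ, giving p = 4.601 × 10^-32 kg·m/s.
Converting to eV/c: p = 8.610 × 10^-5 eV/c ≈ 8.61 × 10^-5 eV/c.

8.61 × 10^-5 eV/c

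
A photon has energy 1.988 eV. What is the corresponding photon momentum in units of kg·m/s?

(c = 2.99792458e8 m/s, 1 eV = 1.602176634e-19 J.)
In SI units: E = 1.988 eV = 3.1851e-19 J.
The photon relation is p = E/c, giving p = 1.062e-27 kg·m/s.
So p ≈ 1.06e-27 kg·m/s.

1.06e-27 kg·m/s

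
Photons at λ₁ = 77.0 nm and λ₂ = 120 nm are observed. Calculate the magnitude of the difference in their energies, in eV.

5.77 eV

Using E = hc/λ: E₁ = 2.580 × 10^-18 J, E₂ = 1.655 × 10^-18 J.
|ΔE| = |2.580 × 10^-18 − 1.655 × 10^-18| = 9.24 × 10^-19 J = 5.77 eV.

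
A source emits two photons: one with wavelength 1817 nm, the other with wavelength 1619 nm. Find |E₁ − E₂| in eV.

0.0835 eV

Using E = hc/λ: E₁ = 1.0933e-19 J, E₂ = 1.2270e-19 J.
|ΔE| = |1.0933e-19 − 1.2270e-19| = 1.34e-20 J = 0.0835 eV.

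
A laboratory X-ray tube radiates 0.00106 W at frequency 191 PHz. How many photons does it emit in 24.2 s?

2.03e14 photons

Total energy: E_total = P·t = 0.00106 × 24.2 = 0.02565 J.
Per-photon energy: E = 1.266e-16 J.
N = E_total / E_photon = 2.03e14.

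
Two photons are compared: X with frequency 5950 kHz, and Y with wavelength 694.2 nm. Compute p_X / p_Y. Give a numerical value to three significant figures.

p_X = 1.315 × 10^-35 kg·m/s (from frequency = 5950 kHz, via p = hf/c).
p_Y = 9.545 × 10^-28 kg·m/s (from wavelength = 694.2 nm, via p = h/λ).
Ratio = 1.315 × 10^-35 / 9.545 × 10^-28 = 1.38 × 10^-8.

1.38 × 10^-8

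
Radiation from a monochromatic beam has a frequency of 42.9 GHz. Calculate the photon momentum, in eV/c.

1.77 × 10^-4 eV/c

In SI units: f = 42.9 GHz = 4.29 × 10^10 Hz.
For a photon p = hf/c, so p = 9.482 × 10^-32 kg·m/s.
Converting to eV/c: p = 1.774 × 10^-4 eV/c ≈ 1.77 × 10^-4 eV/c.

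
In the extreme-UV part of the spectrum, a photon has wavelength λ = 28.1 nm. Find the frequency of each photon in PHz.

10.7 PHz

(c = 2.99792458·10^8 m/s.)
First convert: λ = 28.1 nm = 2.81·10^-8 m.
Since f = c/λ for a photon, f = 1.067·10^16 Hz.
Converting to PHz: f = 10.67 PHz ≈ 10.7 PHz.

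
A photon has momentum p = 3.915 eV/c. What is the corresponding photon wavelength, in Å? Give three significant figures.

3170 Å

First convert: p = 3.915 eV/c = 2.0923·10^-27 kg·m/s.
For a photon λ = h/p, so λ = 3.167·10^-7 m.
Converting to Å: λ = 3167 Å ≈ 3170 Å.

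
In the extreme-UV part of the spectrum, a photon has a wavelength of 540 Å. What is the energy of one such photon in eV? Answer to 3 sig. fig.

(h = 6.62607015·10^-34 J·s, c = 2.99792458·10^8 m/s, 1 eV = 1.602176634·10^-19 J.)
Convert to SI: λ = 540 Å = 5.40·10^-8 m.
For a photon E = hc/λ, so E = 3.679·10^-18 J.
Converting to eV: E = 22.96 eV ≈ 23.0 eV.

23.0 eV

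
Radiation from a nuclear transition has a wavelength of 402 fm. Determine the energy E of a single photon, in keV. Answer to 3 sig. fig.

3080 keV

Take h = 6.62607015 × 10^-34 J·s, c = 2.99792458 × 10^8 m/s, 1 eV = 1.602176634 × 10^-19 J.
In SI units: λ = 402 fm = 4.02 × 10^-13 m.
For a photon E = hc/λ, so E = 4.941 × 10^-13 J.
Converting to keV: E = 3084 keV ≈ 3080 keV.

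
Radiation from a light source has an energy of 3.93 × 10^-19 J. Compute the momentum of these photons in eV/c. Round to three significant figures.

Since p = E/c for a photon, p = 1.311 × 10^-27 kg·m/s.
Converting to eV/c: p = 2.453 eV/c ≈ 2.45 eV/c.

2.45 eV/c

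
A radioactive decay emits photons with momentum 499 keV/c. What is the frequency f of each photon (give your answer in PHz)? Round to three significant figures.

1.21 × 10^5 PHz

(h = 6.62607015 × 10^-34 J·s, c = 2.99792458 × 10^8 m/s, 1 eV = 1.602176634 × 10^-19 J.)
First convert: p = 499 keV/c = 2.6668 × 10^-22 kg·m/s.
Apply f = pc/h: f = 1.207 × 10^20 Hz.
Converting to PHz: f = 120700 PHz ≈ 1.21 × 10^5 PHz.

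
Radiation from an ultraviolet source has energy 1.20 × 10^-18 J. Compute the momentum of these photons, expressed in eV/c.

The photon relation is p = E/c, giving p = 4.003 × 10^-27 kg·m/s.
Converting to eV/c: p = 7.490 eV/c ≈ 7.49 eV/c.

7.49 eV/c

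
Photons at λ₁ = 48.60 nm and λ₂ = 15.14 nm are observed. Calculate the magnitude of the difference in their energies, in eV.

56.4 eV

Using E = hc/λ: E₁ = 4.0873·10^-18 J, E₂ = 1.3121·10^-17 J.
|ΔE| = |4.0873·10^-18 − 1.3121·10^-17| = 9.03·10^-18 J = 56.4 eV.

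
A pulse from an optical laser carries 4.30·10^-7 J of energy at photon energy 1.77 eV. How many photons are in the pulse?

Per-photon energy: E = 2.836·10^-19 J (from energy = 1.77 eV).
N = E_total / E_photon = 4.30·10^-7 J / 2.836·10^-19 J = 1.52·10^12.

1.52·10^12 photons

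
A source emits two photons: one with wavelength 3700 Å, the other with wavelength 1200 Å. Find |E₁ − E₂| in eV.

Using E = hc/λ: E₁ = 5.369e-19 J, E₂ = 1.655e-18 J.
|ΔE| = |5.369e-19 − 1.655e-18| = 1.12e-18 J = 6.98 eV.

6.98 eV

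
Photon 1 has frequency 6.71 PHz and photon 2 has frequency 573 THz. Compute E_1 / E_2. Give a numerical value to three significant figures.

11.7

E_1 = 4.446 × 10^-18 J (from frequency = 6.71 PHz, via E = hf).
E_2 = 3.797 × 10^-19 J (from frequency = 573 THz, via E = hf).
Ratio = 4.446 × 10^-18 / 3.797 × 10^-19 = 11.7.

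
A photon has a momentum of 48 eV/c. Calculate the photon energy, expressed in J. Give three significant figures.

Use c = 2.99792458 × 10^8 m/s, 1 eV = 1.602176634 × 10^-19 J.
In SI units: p = 48 eV/c = 2.5653 × 10^-26 kg·m/s.
Since E = pc for a photon, E = 7.690 × 10^-18 J.
So E ≈ 7.69 × 10^-18 J.

7.69 × 10^-18 J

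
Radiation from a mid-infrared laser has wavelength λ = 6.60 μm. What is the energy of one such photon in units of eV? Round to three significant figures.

In SI units: λ = 6.60 μm = 6.60e-6 m.
For a photon E = hc/λ, so E = 3.010e-20 J.
Converting to eV: E = 0.1879 eV ≈ 0.188 eV.

0.188 eV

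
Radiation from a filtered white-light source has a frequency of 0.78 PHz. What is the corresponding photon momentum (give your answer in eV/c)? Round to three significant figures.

Use h = 6.62607015 × 10^-34 J·s, c = 2.99792458 × 10^8 m/s, 1 eV = 1.602176634 × 10^-19 J.
In SI units: f = 0.78 PHz = 7.8 × 10^14 Hz.
The photon relation is p = hf/c, giving p = 1.724 × 10^-27 kg·m/s.
Converting to eV/c: p = 3.226 eV/c ≈ 3.23 eV/c.

3.23 eV/c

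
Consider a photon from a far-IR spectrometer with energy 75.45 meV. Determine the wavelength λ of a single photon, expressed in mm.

Convert to SI: E = 75.45 meV = 1.2088 × 10^-20 J.
Apply λ = hc/E: λ = 1.643 × 10^-5 m.
Converting to mm: λ = 0.01643 mm ≈ 0.0164 mm.

0.0164 mm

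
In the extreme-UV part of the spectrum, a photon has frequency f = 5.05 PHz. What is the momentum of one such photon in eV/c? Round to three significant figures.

Take h = 6.62607015e-34 J·s, c = 2.99792458e8 m/s, 1 eV = 1.602176634e-19 J.
First convert: f = 5.05 PHz = 5.05e15 Hz.
Since p = hf/c for a photon, p = 1.116e-26 kg·m/s.
Converting to eV/c: p = 20.89 eV/c ≈ 20.9 eV/c.

20.9 eV/c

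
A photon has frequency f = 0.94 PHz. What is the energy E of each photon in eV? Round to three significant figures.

Take h = 6.62607015e-34 J·s, 1 eV = 1.602176634e-19 J.
Convert to SI: f = 0.94 PHz = 9.4e14 Hz.
Since E = hf for a photon, E = 6.229e-19 J.
Converting to eV: E = 3.888 eV ≈ 3.89 eV.

3.89 eV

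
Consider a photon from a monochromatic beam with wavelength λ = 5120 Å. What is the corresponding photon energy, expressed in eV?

2.42 eV

Convert to SI: λ = 5120 Å = 5.120e-7 m.
Apply E = hc/λ: E = 3.880e-19 J.
Converting to eV: E = 2.422 eV ≈ 2.42 eV.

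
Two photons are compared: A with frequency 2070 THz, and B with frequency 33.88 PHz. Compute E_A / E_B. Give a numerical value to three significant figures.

0.0611

E_A = 1.372 × 10^-18 J (from frequency = 2070 THz, via E = hf).
E_B = 2.245 × 10^-17 J (from frequency = 33.88 PHz, via E = hf).
Ratio = 1.372 × 10^-18 / 2.245 × 10^-17 = 0.0611.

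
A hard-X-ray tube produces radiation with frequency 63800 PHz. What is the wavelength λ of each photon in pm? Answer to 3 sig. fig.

First convert: f = 63800 PHz = 6.38 × 10^19 Hz.
The photon relation is λ = c/f, giving λ = 4.699 × 10^-12 m.
Converting to pm: λ = 4.699 pm ≈ 4.70 pm.

4.70 pm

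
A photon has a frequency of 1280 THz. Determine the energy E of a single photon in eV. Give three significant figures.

5.29 eV

First convert: f = 1280 THz = 1.28·10^15 Hz.
The photon relation is E = hf, giving E = 8.481·10^-19 J.
Converting to eV: E = 5.294 eV ≈ 5.29 eV.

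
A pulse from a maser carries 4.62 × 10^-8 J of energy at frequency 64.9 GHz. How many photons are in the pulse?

1.07 × 10^15 photons

Per-photon energy: E = 4.300 × 10^-23 J (from frequency = 64.9 GHz).
N = E_total / E_photon = 4.62 × 10^-8 J / 4.300 × 10^-23 J = 1.07 × 10^15.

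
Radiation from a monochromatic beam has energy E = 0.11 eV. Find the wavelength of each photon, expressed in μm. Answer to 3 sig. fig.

11.3 μm

Use h = 6.62607015 × 10^-34 J·s, c = 2.99792458 × 10^8 m/s, 1 eV = 1.602176634 × 10^-19 J.
First convert: E = 0.11 eV = 1.7624 × 10^-20 J.
Since λ = hc/E for a photon, λ = 1.127 × 10^-5 m.
Converting to μm: λ = 11.27 μm ≈ 11.3 μm.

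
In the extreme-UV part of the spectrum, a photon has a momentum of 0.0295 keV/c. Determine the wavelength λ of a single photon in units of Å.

Take h = 6.62607015 × 10^-34 J·s, c = 2.99792458 × 10^8 m/s, 1 eV = 1.602176634 × 10^-19 J.
Convert to SI: p = 0.0295 keV/c = 1.5766 × 10^-26 kg·m/s.
Apply λ = h/p: λ = 4.203 × 10^-8 m.
Converting to Å: λ = 420.3 Å ≈ 420 Å.

420 Å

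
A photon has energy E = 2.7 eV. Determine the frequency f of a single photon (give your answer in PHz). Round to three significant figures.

Use h = 6.62607015 × 10^-34 J·s, 1 eV = 1.602176634 × 10^-19 J.
In SI units: E = 2.7 eV = 4.3259 × 10^-19 J.
Apply f = E/h: f = 6.529 × 10^14 Hz.
Converting to PHz: f = 0.6529 PHz ≈ 0.653 PHz.

0.653 PHz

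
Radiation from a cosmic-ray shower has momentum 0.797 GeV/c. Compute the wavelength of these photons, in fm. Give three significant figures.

In SI units: p = 0.797 GeV/c = 4.2594e-19 kg·m/s.
For a photon λ = h/p, so λ = 1.556e-15 m.
Converting to fm: λ = 1.556 fm ≈ 1.56 fm.

1.56 fm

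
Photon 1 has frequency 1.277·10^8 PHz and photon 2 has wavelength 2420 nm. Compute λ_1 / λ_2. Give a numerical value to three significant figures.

9.70·10^-10

λ_1 = 2.348·10^-15 m (from frequency = 1.277·10^8 PHz, via λ = c/f).
λ_2 = 2.420·10^-6 m (from wavelength = 2420 nm, via λ given directly).
Ratio = 2.348·10^-15 / 2.420·10^-6 = 9.70·10^-10.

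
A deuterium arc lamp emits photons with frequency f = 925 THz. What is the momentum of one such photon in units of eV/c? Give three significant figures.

3.83 eV/c

(h = 6.62607015 × 10^-34 J·s, c = 2.99792458 × 10^8 m/s, 1 eV = 1.602176634 × 10^-19 J.)
First convert: f = 925 THz = 9.25 × 10^14 Hz.
For a photon p = hf/c, so p = 2.044 × 10^-27 kg·m/s.
Converting to eV/c: p = 3.825 eV/c ≈ 3.83 eV/c.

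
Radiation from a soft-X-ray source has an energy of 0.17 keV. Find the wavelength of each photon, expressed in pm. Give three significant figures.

7290 pm

(h = 6.62607015e-34 J·s, c = 2.99792458e8 m/s, 1 eV = 1.602176634e-19 J.)
First convert: E = 0.17 keV = 2.7237e-17 J.
Apply λ = hc/E: λ = 7.293e-9 m.
Converting to pm: λ = 7293 pm ≈ 7290 pm.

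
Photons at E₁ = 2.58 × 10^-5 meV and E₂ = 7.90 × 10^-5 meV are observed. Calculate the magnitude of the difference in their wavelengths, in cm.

3240 cm

Using λ = hc/E: λ₁ = 48.06 m, λ₂ = 15.69 m.
|Δλ| = |48.06 − 15.69| = 32.4 m = 3240 cm.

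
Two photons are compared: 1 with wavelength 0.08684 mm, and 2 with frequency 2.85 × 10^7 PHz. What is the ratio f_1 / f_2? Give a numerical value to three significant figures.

f_1 = 3.452 × 10^12 Hz (from wavelength = 0.08684 mm, via f = c/λ).
f_2 = 2.850 × 10^22 Hz (from frequency = 2.85 × 10^7 PHz, via f given directly).
Ratio = 3.452 × 10^12 / 2.850 × 10^22 = 1.21 × 10^-10.

1.21 × 10^-10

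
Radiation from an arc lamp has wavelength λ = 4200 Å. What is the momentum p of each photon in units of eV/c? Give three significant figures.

2.95 eV/c

(h = 6.62607015e-34 J·s, c = 2.99792458e8 m/s, 1 eV = 1.602176634e-19 J.)
In SI units: λ = 4200 Å = 4.2e-7 m.
For a photon p = h/λ, so p = 1.578e-27 kg·m/s.
Converting to eV/c: p = 2.952 eV/c ≈ 2.95 eV/c.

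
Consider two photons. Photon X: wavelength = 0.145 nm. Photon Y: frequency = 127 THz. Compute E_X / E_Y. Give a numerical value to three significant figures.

1.63 × 10^4

E_X = 1.370 × 10^-15 J (from wavelength = 0.145 nm, via E = hc/λ).
E_Y = 8.415 × 10^-20 J (from frequency = 127 THz, via E = hf).
Ratio = 1.370 × 10^-15 / 8.415 × 10^-20 = 1.63 × 10^4.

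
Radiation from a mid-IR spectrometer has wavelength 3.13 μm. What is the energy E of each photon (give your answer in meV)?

396 meV

(h = 6.62607015e-34 J·s, c = 2.99792458e8 m/s, 1 eV = 1.602176634e-19 J.)
First convert: λ = 3.13 μm = 3.13e-6 m.
Since E = hc/λ for a photon, E = 6.346e-20 J.
Converting to meV: E = 396.1 meV ≈ 396 meV.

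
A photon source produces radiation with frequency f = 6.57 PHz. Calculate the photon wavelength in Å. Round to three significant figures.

456 Å

(c = 2.99792458e8 m/s.)
First convert: f = 6.57 PHz = 6.57e15 Hz.
Since λ = c/f for a photon, λ = 4.563e-8 m.
Converting to Å: λ = 456.3 Å ≈ 456 Å.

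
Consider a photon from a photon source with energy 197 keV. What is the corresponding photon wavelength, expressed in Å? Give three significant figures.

0.0629 Å

In SI units: E = 197 keV = 3.1563e-14 J.
Since λ = hc/E for a photon, λ = 6.294e-12 m.
Converting to Å: λ = 0.06294 Å ≈ 0.0629 Å.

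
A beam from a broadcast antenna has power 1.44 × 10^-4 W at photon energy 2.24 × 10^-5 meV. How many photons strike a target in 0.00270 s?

1.08 × 10^20 photons

Total energy: E_total = P·t = 1.44 × 10^-4 × 0.00270 = 3.888 × 10^-7 J.
Per-photon energy: E = 3.589 × 10^-27 J.
N = E_total / E_photon = 1.08 × 10^20.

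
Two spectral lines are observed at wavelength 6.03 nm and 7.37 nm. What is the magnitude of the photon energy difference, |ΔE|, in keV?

0.0374 keV

Using E = hc/λ: E₁ = 3.294e-17 J, E₂ = 2.695e-17 J.
|ΔE| = |3.294e-17 − 2.695e-17| = 5.99e-18 J = 0.0374 keV.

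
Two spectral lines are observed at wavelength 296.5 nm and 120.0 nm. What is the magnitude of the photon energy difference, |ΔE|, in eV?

6.15 eV

Using E = hc/λ: E₁ = 6.6996e-19 J, E₂ = 1.6554e-18 J.
|ΔE| = |6.6996e-19 − 1.6554e-18| = 9.85e-19 J = 6.15 eV.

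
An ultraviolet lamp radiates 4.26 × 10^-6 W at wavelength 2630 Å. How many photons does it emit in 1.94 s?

Total energy: E_total = P·t = 4.26 × 10^-6 × 1.94 = 8.264 × 10^-6 J.
Per-photon energy: E = 7.553 × 10^-19 J.
N = E_total / E_photon = 1.09 × 10^13.

1.09 × 10^13 photons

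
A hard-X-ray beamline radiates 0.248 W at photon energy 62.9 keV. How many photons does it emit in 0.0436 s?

Total energy: E_total = P·t = 0.248 × 0.0436 = 0.01081 J.
Per-photon energy: E = 1.008·10^-14 J.
N = E_total / E_photon = 1.07·10^12.

1.07·10^12 photons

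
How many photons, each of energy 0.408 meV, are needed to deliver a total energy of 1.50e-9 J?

Per-photon energy: E = 6.537e-23 J (from energy = 0.408 meV).
N = E_total / E_photon = 1.50e-9 J / 6.537e-23 J = 2.29e13.

2.29e13 photons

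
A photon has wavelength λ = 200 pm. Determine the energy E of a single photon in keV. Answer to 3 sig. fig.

Use h = 6.62607015e-34 J·s, c = 2.99792458e8 m/s, 1 eV = 1.602176634e-19 J.
First convert: λ = 200 pm = 2.00e-10 m.
Since E = hc/λ for a photon, E = 9.932e-16 J.
Converting to keV: E = 6.199 keV ≈ 6.20 keV.

6.20 keV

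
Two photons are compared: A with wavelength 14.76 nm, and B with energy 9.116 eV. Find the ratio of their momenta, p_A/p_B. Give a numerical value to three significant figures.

9.21

p_A = 4.489e-26 kg·m/s (from wavelength = 14.76 nm, via p = h/λ).
p_B = 4.872e-27 kg·m/s (from energy = 9.116 eV, via p = E/c).
Ratio = 4.489e-26 / 4.872e-27 = 9.21.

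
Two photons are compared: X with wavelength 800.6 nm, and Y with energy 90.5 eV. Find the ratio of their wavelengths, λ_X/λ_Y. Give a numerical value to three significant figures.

λ_X = 8.006 × 10^-7 m (from wavelength = 800.6 nm, via λ given directly).
λ_Y = 1.370 × 10^-8 m (from energy = 90.5 eV, via λ = hc/E).
Ratio = 8.006 × 10^-7 / 1.370 × 10^-8 = 58.4.

58.4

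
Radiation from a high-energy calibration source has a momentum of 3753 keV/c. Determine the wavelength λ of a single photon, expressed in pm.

In SI units: p = 3753 keV/c = 2.0057 × 10^-21 kg·m/s.
The photon relation is λ = h/p, giving λ = 3.304 × 10^-13 m.
Converting to pm: λ = 0.3304 pm ≈ 0.330 pm.

0.330 pm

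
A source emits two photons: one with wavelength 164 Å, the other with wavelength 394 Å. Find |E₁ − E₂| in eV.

Using E = hc/λ: E₁ = 1.211 × 10^-17 J, E₂ = 5.042 × 10^-18 J.
|ΔE| = |1.211 × 10^-17 − 5.042 × 10^-18| = 7.07 × 10^-18 J = 44.1 eV.

44.1 eV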